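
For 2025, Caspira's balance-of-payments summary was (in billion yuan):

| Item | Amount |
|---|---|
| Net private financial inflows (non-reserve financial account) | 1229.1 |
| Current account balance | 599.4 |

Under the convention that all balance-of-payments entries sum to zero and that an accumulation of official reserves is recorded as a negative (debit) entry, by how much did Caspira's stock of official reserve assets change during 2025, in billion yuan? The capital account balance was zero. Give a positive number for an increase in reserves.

1828.5

Official reserve transactions balance = -(599.4 + 1229.1) = -1828.5
An accumulation of reserves is recorded as a debit (negative entry), so the change in the stock of reserves is the negative of that balance.
Change in official reserves = -(-1828.5) = 1828.5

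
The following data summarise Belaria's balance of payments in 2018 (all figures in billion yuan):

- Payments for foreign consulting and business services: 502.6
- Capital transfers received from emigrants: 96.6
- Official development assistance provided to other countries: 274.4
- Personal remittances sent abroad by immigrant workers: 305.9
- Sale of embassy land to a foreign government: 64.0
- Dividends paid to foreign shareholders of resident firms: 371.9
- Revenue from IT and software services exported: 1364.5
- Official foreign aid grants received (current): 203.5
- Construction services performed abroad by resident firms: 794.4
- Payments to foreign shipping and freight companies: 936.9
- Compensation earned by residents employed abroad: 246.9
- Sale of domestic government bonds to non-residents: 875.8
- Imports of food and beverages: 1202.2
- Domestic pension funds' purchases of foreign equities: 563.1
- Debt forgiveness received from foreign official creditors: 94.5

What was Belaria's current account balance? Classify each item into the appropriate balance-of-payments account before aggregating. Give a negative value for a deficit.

-984.6

Goods: -1202.2
Services: -936.9 + 1364.5 - 502.6 + 794.4 = 719.4
Primary income: -371.9 + 246.9 = -125.0
Secondary income: 203.5 - 274.4 - 305.9 = -376.8
Current account = (-1202.2) + 719.4 + (-125.0) + (-376.8) = -984.6
(Excluded from the current account — capital account: capital transfers received from emigrants 96.6, sale of embassy land to a foreign government 64.0, debt forgiveness received from foreign official creditors 94.5; financial account: sale of domestic government bonds to non-residents 875.8, domestic pension funds' purchases of foreign equities 563.1.)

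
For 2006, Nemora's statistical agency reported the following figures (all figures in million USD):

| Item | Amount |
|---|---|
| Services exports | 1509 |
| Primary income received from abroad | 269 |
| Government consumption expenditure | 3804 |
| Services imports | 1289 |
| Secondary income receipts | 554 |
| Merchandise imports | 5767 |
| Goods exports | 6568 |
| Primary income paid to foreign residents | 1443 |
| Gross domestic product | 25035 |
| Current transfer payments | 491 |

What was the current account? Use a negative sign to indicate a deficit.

Goods balance = 6568 - 5767 = 801
Services balance = 1509 - 1289 = 220
Trade balance (goods + services) = 801 + 220 = 1021
Net primary income = 269 - 1443 = -1174
Net secondary income = 554 - 491 = 63
Current account = 1021 + (-1174) + 63 = -90

-90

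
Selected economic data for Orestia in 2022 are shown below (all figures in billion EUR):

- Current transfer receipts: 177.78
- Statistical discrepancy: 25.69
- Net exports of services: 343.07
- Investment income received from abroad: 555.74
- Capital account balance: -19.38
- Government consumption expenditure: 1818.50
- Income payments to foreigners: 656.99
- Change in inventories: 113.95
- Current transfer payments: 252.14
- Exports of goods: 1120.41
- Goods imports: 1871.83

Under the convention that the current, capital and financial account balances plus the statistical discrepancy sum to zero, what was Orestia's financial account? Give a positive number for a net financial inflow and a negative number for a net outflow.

577.65

Goods balance = 1120.41 - 1871.83 = -751.42
Services balance = 343.07
Trade balance (goods + services) = -751.42 + 343.07 = -408.35
Net primary income = 555.74 - 656.99 = -101.25
Net secondary income = 177.78 - 252.14 = -74.36
Current account = -408.35 + (-101.25) + (-74.36) = -583.96
Financial account = -(-583.96 + (-19.38) + 25.69) = 577.65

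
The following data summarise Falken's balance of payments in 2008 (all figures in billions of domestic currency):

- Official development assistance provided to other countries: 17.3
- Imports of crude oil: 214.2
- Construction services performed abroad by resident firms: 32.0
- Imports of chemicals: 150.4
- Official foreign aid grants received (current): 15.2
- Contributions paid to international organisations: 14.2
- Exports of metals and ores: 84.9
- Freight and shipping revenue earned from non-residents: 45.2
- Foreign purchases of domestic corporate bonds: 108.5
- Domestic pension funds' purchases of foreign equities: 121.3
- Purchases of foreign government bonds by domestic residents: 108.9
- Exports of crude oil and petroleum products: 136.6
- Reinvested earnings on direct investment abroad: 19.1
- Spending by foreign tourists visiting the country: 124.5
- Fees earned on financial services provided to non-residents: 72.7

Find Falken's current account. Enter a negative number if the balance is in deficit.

134.1

Goods: 136.6 - 214.2 + 84.9 - 150.4 = -143.1
Services: 72.7 + 32.0 + 45.2 + 124.5 = 274.4
Primary income: 19.1
Secondary income: 15.2 - 14.2 - 17.3 = -16.3
Current account = (-143.1) + 274.4 + 19.1 + (-16.3) = 134.1
(Excluded from the current account — financial account: foreign purchases of domestic corporate bonds 108.5, domestic pension funds' purchases of foreign equities 121.3, purchases of foreign government bonds by domestic residents 108.9.)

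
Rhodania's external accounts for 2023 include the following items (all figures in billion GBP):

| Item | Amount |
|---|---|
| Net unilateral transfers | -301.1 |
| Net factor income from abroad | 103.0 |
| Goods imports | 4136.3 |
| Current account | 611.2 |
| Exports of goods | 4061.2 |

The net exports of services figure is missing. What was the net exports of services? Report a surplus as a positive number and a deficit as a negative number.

Current account = goods balance + services balance + net primary income + net secondary income
Sum of the known components = -273.2
Net exports of services = CA - (known components) = 611.2 - (-273.2) = 884.4

884.4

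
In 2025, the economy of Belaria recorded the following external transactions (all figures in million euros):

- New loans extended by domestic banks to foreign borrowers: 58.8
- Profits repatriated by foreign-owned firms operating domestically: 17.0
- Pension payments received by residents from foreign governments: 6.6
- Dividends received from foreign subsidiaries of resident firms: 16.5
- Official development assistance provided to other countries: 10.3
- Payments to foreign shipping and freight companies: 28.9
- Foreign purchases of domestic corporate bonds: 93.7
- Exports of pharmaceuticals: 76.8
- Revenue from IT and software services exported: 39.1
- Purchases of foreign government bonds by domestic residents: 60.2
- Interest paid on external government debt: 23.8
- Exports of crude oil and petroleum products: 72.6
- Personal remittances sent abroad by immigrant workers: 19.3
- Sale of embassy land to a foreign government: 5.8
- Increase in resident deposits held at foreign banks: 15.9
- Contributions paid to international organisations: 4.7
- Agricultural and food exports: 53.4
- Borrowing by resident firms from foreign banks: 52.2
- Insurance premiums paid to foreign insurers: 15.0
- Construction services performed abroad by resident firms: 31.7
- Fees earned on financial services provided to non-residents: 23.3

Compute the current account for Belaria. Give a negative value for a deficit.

Goods: 76.8 + 72.6 + 53.4 = 202.8
Services: 39.1 - 15.0 + 23.3 - 28.9 + 31.7 = 50.2
Primary income: -23.8 - 17.0 + 16.5 = -24.3
Secondary income: 6.6 - 4.7 - 10.3 - 19.3 = -27.7
Current account = 202.8 + 50.2 + (-24.3) + (-27.7) = 201.0
(Excluded from the current account — financial account: new loans extended by domestic banks to foreign borrowers 58.8, foreign purchases of domestic corporate bonds 93.7, purchases of foreign government bonds by domestic residents 60.2, increase in resident deposits held at foreign banks 15.9, borrowing by resident firms from foreign banks 52.2; capital account: sale of embassy land to a foreign government 5.8.)

201.0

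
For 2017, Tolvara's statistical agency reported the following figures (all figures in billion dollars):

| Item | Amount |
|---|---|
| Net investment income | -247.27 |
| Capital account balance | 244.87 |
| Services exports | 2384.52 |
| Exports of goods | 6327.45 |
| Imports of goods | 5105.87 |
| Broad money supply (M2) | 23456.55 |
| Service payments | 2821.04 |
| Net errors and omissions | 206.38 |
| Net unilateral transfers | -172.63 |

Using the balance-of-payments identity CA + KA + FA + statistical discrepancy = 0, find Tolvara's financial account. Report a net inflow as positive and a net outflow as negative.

Goods balance = 6327.45 - 5105.87 = 1221.58
Services balance = 2384.52 - 2821.04 = -436.52
Trade balance (goods + services) = 1221.58 + (-436.52) = 785.06
Net primary income = -247.27
Net secondary income = -172.63
Current account = 785.06 + (-247.27) + (-172.63) = 365.16
Financial account = -(365.16 + 244.87 + 206.38) = -816.41

-816.41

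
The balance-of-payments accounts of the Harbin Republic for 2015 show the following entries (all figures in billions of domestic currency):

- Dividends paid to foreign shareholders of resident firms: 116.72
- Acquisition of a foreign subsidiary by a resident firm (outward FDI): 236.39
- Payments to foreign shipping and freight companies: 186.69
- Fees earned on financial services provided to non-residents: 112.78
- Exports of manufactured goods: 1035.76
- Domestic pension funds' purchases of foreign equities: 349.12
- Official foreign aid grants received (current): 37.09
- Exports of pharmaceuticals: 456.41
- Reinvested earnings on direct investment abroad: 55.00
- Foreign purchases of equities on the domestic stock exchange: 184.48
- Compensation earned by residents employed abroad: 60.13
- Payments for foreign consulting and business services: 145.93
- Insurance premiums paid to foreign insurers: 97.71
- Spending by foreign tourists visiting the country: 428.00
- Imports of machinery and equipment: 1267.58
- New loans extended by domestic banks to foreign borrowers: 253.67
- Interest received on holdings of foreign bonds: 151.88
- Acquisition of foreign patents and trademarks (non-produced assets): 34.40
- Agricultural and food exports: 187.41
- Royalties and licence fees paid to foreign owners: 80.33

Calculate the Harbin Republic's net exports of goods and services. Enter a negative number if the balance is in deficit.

Goods: -1267.58 + 1035.76 + 456.41 + 187.41 = 412.00
Services: 428.00 - 186.69 - 97.71 - 80.33 + 112.78 - 145.93 = 30.12
Trade balance = 412.00 + 30.12 = 442.12
(Excluded from the trade balance — primary income: dividends paid to foreign shareholders of resident firms 116.72, reinvested earnings on direct investment abroad 55.00, compensation earned by residents employed abroad 60.13, interest received on holdings of foreign bonds 151.88; financial account: acquisition of a foreign subsidiary by a resident firm (outward FDI) 236.39, domestic pension funds' purchases of foreign equities 349.12, foreign purchases of equities on the domestic stock exchange 184.48, new loans extended by domestic banks to foreign borrowers 253.67; secondary income: official foreign aid grants received (current) 37.09; capital account: acquisition of foreign patents and trademarks (non-produced assets) 34.40.)

442.12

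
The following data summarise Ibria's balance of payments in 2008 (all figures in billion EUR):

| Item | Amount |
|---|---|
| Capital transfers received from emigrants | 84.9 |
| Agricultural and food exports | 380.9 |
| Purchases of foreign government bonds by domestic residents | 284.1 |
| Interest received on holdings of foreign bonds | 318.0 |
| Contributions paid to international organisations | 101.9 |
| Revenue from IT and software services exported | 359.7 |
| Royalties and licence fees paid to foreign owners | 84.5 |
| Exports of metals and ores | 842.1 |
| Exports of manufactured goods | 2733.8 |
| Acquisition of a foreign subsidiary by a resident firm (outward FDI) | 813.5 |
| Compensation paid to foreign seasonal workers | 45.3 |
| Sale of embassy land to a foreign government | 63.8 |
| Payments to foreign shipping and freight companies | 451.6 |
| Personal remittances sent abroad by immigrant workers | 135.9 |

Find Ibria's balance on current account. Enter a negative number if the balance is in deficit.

Goods: 2733.8 + 842.1 + 380.9 = 3956.8
Services: -84.5 + 359.7 - 451.6 = -176.4
Primary income: -45.3 + 318.0 = 272.7
Secondary income: -101.9 - 135.9 = -237.8
Current account = 3956.8 + (-176.4) + 272.7 + (-237.8) = 3815.3
(Excluded from the current account — capital account: capital transfers received from emigrants 84.9, sale of embassy land to a foreign government 63.8; financial account: purchases of foreign government bonds by domestic residents 284.1, acquisition of a foreign subsidiary by a resident firm (outward FDI) 813.5.)

3815.3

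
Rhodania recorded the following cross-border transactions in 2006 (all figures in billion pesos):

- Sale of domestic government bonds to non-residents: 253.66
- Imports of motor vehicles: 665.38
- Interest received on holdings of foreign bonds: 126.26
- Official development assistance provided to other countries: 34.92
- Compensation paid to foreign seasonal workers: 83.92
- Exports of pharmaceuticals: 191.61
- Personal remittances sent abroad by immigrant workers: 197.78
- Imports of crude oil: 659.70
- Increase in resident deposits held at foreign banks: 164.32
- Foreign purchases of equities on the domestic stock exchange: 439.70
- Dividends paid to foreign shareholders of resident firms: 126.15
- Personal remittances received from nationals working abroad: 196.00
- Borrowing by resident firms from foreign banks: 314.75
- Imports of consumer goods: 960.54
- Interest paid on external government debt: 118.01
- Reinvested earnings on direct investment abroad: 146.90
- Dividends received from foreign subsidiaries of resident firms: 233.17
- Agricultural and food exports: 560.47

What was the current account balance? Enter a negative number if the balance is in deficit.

Goods: 191.61 - 659.70 - 960.54 - 665.38 + 560.47 = -1533.54
Primary income: 146.90 - 118.01 + 233.17 + 126.26 - 126.15 - 83.92 = 178.25
Secondary income: 196.00 - 34.92 - 197.78 = -36.70
Current account = (-1533.54) + 178.25 + (-36.70) = -1391.99
(Excluded from the current account — financial account: sale of domestic government bonds to non-residents 253.66, increase in resident deposits held at foreign banks 164.32, foreign purchases of equities on the domestic stock exchange 439.70, borrowing by resident firms from foreign banks 314.75.)

-1391.99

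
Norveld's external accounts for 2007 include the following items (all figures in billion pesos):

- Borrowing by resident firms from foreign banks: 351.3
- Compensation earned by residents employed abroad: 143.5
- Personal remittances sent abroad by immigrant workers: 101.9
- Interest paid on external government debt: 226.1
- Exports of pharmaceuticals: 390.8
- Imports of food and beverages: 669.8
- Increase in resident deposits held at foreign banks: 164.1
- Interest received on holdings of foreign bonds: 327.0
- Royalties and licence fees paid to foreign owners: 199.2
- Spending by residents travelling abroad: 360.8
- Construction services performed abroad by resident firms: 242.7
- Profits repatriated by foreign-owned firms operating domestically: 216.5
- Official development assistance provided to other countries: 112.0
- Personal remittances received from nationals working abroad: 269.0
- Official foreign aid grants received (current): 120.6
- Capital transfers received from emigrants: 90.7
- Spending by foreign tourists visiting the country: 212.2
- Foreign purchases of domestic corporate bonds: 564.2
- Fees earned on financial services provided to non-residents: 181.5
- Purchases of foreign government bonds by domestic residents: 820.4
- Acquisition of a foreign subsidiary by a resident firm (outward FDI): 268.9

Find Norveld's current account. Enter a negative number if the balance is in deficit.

1.0

Goods: 390.8 - 669.8 = -279.0
Services: 181.5 - 360.8 + 212.2 - 199.2 + 242.7 = 76.4
Primary income: 143.5 - 216.5 + 327.0 - 226.1 = 27.9
Secondary income: 120.6 - 101.9 - 112.0 + 269.0 = 175.7
Current account = (-279.0) + 76.4 + 27.9 + 175.7 = 1.0
(Excluded from the current account — financial account: borrowing by resident firms from foreign banks 351.3, increase in resident deposits held at foreign banks 164.1, foreign purchases of domestic corporate bonds 564.2, purchases of foreign government bonds by domestic residents 820.4, acquisition of a foreign subsidiary by a resident firm (outward FDI) 268.9; capital account: capital transfers received from emigrants 90.7.)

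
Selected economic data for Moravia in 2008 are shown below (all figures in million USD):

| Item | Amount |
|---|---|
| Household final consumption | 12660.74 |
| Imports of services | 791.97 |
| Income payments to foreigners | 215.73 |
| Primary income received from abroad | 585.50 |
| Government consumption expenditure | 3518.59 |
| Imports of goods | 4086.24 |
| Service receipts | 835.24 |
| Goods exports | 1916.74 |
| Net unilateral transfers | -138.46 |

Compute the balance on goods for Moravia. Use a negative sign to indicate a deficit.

-2169.50

Goods balance = 1916.74 - 4086.24 = -2169.50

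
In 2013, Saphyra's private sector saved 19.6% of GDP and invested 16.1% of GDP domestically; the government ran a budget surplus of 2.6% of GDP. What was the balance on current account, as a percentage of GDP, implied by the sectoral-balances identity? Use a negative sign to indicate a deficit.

By the sectoral-balances identity, CA = (S_private - I) + (T - G).
Private balance = 19.6 - 16.1 = 3.5
Government balance (T - G) = 2.6
CA = 3.5 + 2.6 = 6.1

6.1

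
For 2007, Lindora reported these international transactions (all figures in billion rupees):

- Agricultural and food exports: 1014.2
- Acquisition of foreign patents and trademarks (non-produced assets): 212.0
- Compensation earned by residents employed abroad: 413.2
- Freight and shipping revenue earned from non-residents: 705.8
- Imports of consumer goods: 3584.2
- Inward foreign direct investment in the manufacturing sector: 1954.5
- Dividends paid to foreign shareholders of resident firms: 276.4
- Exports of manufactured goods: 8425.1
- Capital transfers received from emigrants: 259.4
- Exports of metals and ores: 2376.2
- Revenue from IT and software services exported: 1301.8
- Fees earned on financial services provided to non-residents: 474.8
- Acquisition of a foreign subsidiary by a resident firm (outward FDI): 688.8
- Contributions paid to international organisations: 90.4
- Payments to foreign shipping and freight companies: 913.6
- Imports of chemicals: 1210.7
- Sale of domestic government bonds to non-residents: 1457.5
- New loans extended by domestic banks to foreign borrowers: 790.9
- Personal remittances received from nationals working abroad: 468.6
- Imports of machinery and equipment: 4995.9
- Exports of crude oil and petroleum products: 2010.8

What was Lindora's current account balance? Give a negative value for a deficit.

Goods: 1014.2 + 2010.8 + 2376.2 + 8425.1 - 4995.9 - 1210.7 - 3584.2 = 4035.5
Services: 474.8 + 1301.8 + 705.8 - 913.6 = 1568.8
Primary income: -276.4 + 413.2 = 136.8
Secondary income: 468.6 - 90.4 = 378.2
Current account = 4035.5 + 1568.8 + 136.8 + 378.2 = 6119.3
(Excluded from the current account — capital account: acquisition of foreign patents and trademarks (non-produced assets) 212.0, capital transfers received from emigrants 259.4; financial account: inward foreign direct investment in the manufacturing sector 1954.5, acquisition of a foreign subsidiary by a resident firm (outward FDI) 688.8, sale of domestic government bonds to non-residents 1457.5, new loans extended by domestic banks to foreign borrowers 790.9.)

6119.3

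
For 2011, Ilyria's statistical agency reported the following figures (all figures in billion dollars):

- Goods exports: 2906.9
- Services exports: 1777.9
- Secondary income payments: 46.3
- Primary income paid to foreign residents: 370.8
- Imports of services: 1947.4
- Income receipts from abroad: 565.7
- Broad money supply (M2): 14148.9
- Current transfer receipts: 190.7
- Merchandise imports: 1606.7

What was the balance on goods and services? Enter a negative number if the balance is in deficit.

1130.7

Goods balance = 2906.9 - 1606.7 = 1300.2
Services balance = 1777.9 - 1947.4 = -169.5
Trade balance (goods + services) = 1300.2 + (-169.5) = 1130.7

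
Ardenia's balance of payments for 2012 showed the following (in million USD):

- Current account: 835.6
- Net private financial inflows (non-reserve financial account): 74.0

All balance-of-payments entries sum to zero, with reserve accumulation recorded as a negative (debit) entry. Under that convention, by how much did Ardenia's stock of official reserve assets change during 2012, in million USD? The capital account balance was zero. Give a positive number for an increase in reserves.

909.6

Official reserve transactions balance = -(835.6 + 74.0) = -909.6
An accumulation of reserves is recorded as a debit (negative entry), so the change in the stock of reserves is the negative of that balance.
Change in official reserves = -(-909.6) = 909.6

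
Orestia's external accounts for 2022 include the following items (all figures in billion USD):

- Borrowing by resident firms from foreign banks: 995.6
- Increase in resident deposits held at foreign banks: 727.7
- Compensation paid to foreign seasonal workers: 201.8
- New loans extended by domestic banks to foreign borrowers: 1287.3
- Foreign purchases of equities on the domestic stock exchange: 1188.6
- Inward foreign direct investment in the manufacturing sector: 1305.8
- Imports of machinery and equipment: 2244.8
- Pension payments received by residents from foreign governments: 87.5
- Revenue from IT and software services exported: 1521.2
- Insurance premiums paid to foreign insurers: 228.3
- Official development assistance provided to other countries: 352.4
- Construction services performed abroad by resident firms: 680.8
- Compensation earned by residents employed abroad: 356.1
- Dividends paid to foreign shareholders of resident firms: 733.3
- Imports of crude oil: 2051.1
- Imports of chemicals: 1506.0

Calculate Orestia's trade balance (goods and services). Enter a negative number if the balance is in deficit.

Goods: -1506.0 - 2244.8 - 2051.1 = -5801.9
Services: -228.3 + 1521.2 + 680.8 = 1973.7
Trade balance = -5801.9 + 1973.7 = -3828.2
(Excluded from the trade balance — financial account: borrowing by resident firms from foreign banks 995.6, increase in resident deposits held at foreign banks 727.7, new loans extended by domestic banks to foreign borrowers 1287.3, foreign purchases of equities on the domestic stock exchange 1188.6, inward foreign direct investment in the manufacturing sector 1305.8; primary income: compensation paid to foreign seasonal workers 201.8, compensation earned by residents employed abroad 356.1, dividends paid to foreign shareholders of resident firms 733.3; secondary income: pension payments received by residents from foreign governments 87.5, official development assistance provided to other countries 352.4.)

-3828.2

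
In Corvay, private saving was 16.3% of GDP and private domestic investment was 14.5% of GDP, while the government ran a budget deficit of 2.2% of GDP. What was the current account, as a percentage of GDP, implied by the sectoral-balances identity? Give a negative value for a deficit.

-0.4

By the sectoral-balances identity, CA = (S_private - I) + (T - G).
Private balance = 16.3 - 14.5 = 1.8
Government balance (T - G) = -2.2
CA = 1.8 + (-2.2) = -0.4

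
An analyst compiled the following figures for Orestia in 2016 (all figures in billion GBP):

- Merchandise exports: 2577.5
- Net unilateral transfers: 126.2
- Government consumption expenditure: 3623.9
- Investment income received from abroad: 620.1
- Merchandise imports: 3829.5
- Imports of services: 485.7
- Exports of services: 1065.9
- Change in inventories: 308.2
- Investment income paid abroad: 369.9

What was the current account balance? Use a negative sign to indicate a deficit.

-295.4

Goods balance = 2577.5 - 3829.5 = -1252.0
Services balance = 1065.9 - 485.7 = 580.2
Trade balance (goods + services) = -1252.0 + 580.2 = -671.8
Net primary income = 620.1 - 369.9 = 250.2
Net secondary income = 126.2
Current account = -671.8 + 250.2 + 126.2 = -295.4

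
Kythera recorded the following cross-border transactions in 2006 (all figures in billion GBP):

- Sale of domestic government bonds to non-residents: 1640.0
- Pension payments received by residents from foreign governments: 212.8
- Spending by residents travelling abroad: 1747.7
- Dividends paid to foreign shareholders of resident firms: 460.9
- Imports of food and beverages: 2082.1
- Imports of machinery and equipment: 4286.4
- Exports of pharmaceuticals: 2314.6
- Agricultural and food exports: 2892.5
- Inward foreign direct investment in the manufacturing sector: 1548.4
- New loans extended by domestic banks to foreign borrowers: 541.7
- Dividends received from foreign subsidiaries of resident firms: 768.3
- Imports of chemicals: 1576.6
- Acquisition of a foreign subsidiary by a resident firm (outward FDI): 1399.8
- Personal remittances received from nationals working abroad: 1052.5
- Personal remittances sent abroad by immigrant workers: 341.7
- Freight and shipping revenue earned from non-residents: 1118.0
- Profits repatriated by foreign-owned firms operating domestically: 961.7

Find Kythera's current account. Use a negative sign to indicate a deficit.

Goods: 2892.5 - 1576.6 - 2082.1 - 4286.4 + 2314.6 = -2738.0
Services: 1118.0 - 1747.7 = -629.7
Primary income: -460.9 - 961.7 + 768.3 = -654.3
Secondary income: 1052.5 + 212.8 - 341.7 = 923.6
Current account = (-2738.0) + (-629.7) + (-654.3) + 923.6 = -3098.4
(Excluded from the current account — financial account: sale of domestic government bonds to non-residents 1640.0, inward foreign direct investment in the manufacturing sector 1548.4, new loans extended by domestic banks to foreign borrowers 541.7, acquisition of a foreign subsidiary by a resident firm (outward FDI) 1399.8.)

-3098.4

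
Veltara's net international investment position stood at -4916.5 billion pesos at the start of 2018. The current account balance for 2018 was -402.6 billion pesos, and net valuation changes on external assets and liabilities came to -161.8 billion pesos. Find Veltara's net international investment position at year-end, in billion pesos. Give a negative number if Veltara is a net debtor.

Change in NIIP = current account + net valuation change = -402.6 + (-161.8) = -564.4
End-of-year NIIP = -4916.5 + (-564.4) = -5480.9

-5480.9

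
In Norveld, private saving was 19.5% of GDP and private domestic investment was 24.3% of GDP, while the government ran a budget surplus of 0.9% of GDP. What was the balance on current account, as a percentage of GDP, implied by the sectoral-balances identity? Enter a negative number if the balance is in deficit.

-3.9

By the sectoral-balances identity, CA = (S_private - I) + (T - G).
Private balance = 19.5 - 24.3 = -4.8
Government balance (T - G) = 0.9
CA = -4.8 + 0.9 = -3.9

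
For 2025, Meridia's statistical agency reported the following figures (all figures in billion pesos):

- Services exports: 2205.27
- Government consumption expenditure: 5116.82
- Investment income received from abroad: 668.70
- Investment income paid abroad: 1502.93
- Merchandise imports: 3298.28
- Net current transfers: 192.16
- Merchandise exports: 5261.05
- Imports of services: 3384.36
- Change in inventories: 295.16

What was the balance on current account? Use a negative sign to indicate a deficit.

Goods balance = 5261.05 - 3298.28 = 1962.77
Services balance = 2205.27 - 3384.36 = -1179.09
Trade balance (goods + services) = 1962.77 + (-1179.09) = 783.68
Net primary income = 668.70 - 1502.93 = -834.23
Net secondary income = 192.16
Current account = 783.68 + (-834.23) + 192.16 = 141.61

141.61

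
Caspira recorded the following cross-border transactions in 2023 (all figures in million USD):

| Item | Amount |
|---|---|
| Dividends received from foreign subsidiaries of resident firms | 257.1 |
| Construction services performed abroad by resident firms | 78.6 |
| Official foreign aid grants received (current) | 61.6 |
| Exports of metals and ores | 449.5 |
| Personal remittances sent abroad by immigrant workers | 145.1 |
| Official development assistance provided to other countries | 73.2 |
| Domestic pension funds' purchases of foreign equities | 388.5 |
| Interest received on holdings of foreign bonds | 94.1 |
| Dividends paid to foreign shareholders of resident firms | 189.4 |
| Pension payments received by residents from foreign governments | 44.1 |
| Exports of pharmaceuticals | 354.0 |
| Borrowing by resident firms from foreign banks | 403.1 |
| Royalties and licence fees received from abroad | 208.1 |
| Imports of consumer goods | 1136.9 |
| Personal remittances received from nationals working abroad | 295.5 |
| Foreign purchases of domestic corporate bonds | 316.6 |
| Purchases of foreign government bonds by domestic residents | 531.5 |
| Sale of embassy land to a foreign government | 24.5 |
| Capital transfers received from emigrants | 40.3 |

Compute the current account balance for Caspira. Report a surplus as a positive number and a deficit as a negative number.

298.0

Goods: 354.0 - 1136.9 + 449.5 = -333.4
Services: 208.1 + 78.6 = 286.7
Primary income: 257.1 + 94.1 - 189.4 = 161.8
Secondary income: -73.2 + 295.5 + 61.6 + 44.1 - 145.1 = 182.9
Current account = (-333.4) + 286.7 + 161.8 + 182.9 = 298.0
(Excluded from the current account — financial account: domestic pension funds' purchases of foreign equities 388.5, borrowing by resident firms from foreign banks 403.1, foreign purchases of domestic corporate bonds 316.6, purchases of foreign government bonds by domestic residents 531.5; capital account: sale of embassy land to a foreign government 24.5, capital transfers received from emigrants 40.3.)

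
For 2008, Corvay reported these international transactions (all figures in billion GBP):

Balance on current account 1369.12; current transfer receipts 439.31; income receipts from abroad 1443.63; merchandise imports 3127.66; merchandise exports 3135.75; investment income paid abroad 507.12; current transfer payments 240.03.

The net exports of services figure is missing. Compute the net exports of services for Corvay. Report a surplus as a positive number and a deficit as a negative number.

Current account = goods balance + services balance + net primary income + net secondary income
Sum of the known components = 1143.88
Net exports of services = CA - (known components) = 1369.12 - 1143.88 = 225.24

225.24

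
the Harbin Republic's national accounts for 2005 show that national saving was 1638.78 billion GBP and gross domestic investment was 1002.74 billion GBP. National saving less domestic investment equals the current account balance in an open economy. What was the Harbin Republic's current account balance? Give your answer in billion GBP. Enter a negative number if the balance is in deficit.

636.04

CA = S - I = 1638.78 - 1002.74 = 636.04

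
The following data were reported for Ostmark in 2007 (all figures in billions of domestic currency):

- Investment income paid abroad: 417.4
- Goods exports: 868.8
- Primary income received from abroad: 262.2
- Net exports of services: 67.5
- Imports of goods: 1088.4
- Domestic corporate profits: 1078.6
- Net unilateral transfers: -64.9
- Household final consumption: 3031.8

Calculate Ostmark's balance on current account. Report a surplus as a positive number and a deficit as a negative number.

Goods balance = 868.8 - 1088.4 = -219.6
Services balance = 67.5
Trade balance (goods + services) = -219.6 + 67.5 = -152.1
Net primary income = 262.2 - 417.4 = -155.2
Net secondary income = -64.9
Current account = -152.1 + (-155.2) + (-64.9) = -372.2

-372.2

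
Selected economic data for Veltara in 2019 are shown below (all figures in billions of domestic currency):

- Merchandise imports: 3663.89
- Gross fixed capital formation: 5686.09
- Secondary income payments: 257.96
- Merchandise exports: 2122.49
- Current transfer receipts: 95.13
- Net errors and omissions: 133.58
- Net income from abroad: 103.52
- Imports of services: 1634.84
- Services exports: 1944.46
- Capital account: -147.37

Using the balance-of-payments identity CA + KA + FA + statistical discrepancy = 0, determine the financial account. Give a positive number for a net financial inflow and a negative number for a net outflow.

1304.88

Goods balance = 2122.49 - 3663.89 = -1541.40
Services balance = 1944.46 - 1634.84 = 309.62
Trade balance (goods + services) = -1541.40 + 309.62 = -1231.78
Net primary income = 103.52
Net secondary income = 95.13 - 257.96 = -162.83
Current account = -1231.78 + 103.52 + (-162.83) = -1291.09
Financial account = -(-1291.09 + (-147.37) + 133.58) = 1304.88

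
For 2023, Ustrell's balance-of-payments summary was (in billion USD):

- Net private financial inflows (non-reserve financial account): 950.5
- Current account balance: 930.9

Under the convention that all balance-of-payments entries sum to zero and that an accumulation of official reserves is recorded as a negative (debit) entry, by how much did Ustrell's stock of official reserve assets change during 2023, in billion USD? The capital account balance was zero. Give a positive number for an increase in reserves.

1881.4

Official reserve transactions balance = -(930.9 + 950.5) = -1881.4
An accumulation of reserves is recorded as a debit (negative entry), so the change in the stock of reserves is the negative of that balance.
Change in official reserves = -(-1881.4) = 1881.4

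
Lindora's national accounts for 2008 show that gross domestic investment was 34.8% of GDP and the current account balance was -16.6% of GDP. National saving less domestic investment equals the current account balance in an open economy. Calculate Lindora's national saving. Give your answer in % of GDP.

18.2

S = I + CA = 34.8 + (-16.6) = 18.2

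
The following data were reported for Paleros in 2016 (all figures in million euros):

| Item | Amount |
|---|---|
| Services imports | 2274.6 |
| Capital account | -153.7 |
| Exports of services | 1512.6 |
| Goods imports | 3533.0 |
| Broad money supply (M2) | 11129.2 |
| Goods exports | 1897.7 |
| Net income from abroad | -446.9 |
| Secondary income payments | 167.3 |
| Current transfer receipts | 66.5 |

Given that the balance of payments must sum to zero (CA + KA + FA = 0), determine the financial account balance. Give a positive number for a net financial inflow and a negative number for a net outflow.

3098.7

Goods balance = 1897.7 - 3533.0 = -1635.3
Services balance = 1512.6 - 2274.6 = -762.0
Trade balance (goods + services) = -1635.3 + (-762.0) = -2397.3
Net primary income = -446.9
Net secondary income = 66.5 - 167.3 = -100.8
Current account = -2397.3 + (-446.9) + (-100.8) = -2945.0
Financial account = -(-2945.0 + (-153.7)) = 3098.7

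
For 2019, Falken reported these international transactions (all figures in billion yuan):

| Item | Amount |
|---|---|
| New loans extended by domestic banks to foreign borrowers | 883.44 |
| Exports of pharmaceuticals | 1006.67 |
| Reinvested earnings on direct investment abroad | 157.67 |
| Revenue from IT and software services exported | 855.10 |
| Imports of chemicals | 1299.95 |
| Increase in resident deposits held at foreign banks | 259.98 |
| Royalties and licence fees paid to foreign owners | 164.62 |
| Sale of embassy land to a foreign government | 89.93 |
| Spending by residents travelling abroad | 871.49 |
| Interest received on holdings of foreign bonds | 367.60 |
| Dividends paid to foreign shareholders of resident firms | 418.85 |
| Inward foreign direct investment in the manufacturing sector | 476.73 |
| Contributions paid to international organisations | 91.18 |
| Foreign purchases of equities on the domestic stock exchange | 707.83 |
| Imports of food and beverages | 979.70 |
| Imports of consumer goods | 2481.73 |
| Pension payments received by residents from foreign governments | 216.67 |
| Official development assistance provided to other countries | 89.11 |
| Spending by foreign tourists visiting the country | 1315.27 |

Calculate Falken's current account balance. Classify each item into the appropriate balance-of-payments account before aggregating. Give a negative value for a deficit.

Goods: 1006.67 - 2481.73 - 979.70 - 1299.95 = -3754.71
Services: -871.49 - 164.62 + 1315.27 + 855.10 = 1134.26
Primary income: -418.85 + 367.60 + 157.67 = 106.42
Secondary income: -89.11 + 216.67 - 91.18 = 36.38
Current account = (-3754.71) + 1134.26 + 106.42 + 36.38 = -2477.65
(Excluded from the current account — financial account: new loans extended by domestic banks to foreign borrowers 883.44, increase in resident deposits held at foreign banks 259.98, inward foreign direct investment in the manufacturing sector 476.73, foreign purchases of equities on the domestic stock exchange 707.83; capital account: sale of embassy land to a foreign government 89.93.)

-2477.65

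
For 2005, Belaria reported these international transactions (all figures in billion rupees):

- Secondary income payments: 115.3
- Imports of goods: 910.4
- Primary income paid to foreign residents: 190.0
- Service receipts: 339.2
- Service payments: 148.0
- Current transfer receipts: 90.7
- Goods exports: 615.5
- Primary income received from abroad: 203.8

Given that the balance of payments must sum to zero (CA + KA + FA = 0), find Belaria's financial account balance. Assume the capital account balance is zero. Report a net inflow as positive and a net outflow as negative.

Goods balance = 615.5 - 910.4 = -294.9
Services balance = 339.2 - 148.0 = 191.2
Trade balance (goods + services) = -294.9 + 191.2 = -103.7
Net primary income = 203.8 - 190.0 = 13.8
Net secondary income = 90.7 - 115.3 = -24.6
Current account = -103.7 + 13.8 + (-24.6) = -114.5
Financial account = -(-114.5) = 114.5

114.5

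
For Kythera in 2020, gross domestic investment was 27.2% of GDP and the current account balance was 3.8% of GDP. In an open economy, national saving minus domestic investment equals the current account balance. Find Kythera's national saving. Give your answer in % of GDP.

31.0

S = I + CA = 27.2 + 3.8 = 31.0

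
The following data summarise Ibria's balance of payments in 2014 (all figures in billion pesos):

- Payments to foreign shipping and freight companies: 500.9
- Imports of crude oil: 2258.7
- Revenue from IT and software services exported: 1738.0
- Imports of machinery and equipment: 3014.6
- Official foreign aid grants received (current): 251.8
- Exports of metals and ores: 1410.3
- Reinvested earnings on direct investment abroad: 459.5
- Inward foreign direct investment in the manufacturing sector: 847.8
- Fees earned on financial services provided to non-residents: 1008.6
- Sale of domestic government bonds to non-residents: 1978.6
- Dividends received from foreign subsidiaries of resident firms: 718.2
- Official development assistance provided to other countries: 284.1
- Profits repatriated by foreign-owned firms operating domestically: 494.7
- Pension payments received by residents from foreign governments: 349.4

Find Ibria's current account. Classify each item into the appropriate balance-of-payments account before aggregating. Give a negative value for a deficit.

Goods: -2258.7 + 1410.3 - 3014.6 = -3863.0
Services: 1008.6 - 500.9 + 1738.0 = 2245.7
Primary income: 459.5 - 494.7 + 718.2 = 683.0
Secondary income: 251.8 + 349.4 - 284.1 = 317.1
Current account = (-3863.0) + 2245.7 + 683.0 + 317.1 = -617.2
(Excluded from the current account — financial account: inward foreign direct investment in the manufacturing sector 847.8, sale of domestic government bonds to non-residents 1978.6.)

-617.2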